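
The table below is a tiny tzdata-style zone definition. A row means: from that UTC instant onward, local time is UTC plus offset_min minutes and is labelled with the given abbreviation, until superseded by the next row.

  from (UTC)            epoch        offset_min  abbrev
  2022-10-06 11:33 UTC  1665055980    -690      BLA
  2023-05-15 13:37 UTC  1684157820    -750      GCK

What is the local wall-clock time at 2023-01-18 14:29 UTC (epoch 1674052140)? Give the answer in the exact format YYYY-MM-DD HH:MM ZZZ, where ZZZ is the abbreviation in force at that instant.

Query: 2023-01-18 14:29 UTC
Rule 1/2 (BLA, -11:30): 2022-10-06 11:33 UTC ≤ query < 2023-05-15 13:37 UTC
14·60 + 29 - 690 = 179 min
179 = 0·1440 + 179; 179 = 2·60 + 59 → 02:59, same day
→ 2023-01-18 02:59 BLA

2023-01-18 02:59 BLA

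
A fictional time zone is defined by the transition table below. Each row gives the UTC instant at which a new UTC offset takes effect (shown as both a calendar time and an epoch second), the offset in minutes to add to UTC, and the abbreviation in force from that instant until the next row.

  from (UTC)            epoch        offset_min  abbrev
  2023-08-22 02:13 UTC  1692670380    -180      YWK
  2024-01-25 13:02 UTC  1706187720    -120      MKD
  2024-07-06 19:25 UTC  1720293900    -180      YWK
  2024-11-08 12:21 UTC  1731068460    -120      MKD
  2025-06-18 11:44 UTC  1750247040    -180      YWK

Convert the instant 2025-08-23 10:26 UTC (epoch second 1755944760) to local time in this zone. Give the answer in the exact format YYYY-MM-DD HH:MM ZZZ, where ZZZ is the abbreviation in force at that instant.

2025-08-23 07:26 YWK

Query: 2025-08-23 10:26 UTC
Rule 5/5 (YWK, -03:00): 2025-06-18 11:44 UTC ≤ query < +∞
10·60 + 26 - 180 = 446 min
446 = 0·1440 + 446; 446 = 7·60 + 26 → 07:26, same day
→ 2025-08-23 07:26 YWK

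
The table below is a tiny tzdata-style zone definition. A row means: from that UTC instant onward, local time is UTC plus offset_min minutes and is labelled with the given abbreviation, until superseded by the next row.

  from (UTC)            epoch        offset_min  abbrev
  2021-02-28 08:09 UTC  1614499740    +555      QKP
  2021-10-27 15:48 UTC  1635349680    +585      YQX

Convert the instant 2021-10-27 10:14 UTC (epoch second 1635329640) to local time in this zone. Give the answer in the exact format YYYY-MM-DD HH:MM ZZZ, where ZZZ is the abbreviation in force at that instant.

2021-10-27 19:29 QKP

Query: 2021-10-27 10:14 UTC
Rule 1/2 (QKP, +09:15): 2021-02-28 08:09 UTC ≤ query < 2021-10-27 15:48 UTC
10·60 + 14 + 555 = 1169 min
1169 = 0·1440 + 1169; 1169 = 19·60 + 29 → 19:29, same day
→ 2021-10-27 19:29 QKP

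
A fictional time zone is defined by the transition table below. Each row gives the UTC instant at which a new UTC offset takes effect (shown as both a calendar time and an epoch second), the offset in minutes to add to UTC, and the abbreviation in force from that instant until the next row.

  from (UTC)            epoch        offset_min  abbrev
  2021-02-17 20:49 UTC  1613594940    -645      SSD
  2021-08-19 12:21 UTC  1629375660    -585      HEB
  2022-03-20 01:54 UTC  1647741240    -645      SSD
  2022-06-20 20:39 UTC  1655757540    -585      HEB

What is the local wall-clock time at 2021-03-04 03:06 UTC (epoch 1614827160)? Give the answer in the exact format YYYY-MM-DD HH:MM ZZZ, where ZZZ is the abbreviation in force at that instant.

Query: 2021-03-04 03:06 UTC
Rule 1/4 (SSD, -10:45): 2021-02-17 20:49 UTC ≤ query < 2021-08-19 12:21 UTC
3·60 + 6 - 645 = -459 min
-459 = -1·1440 + 981; 981 = 16·60 + 21 → 16:21, 2021-03-04 - 1 day = 2021-03-03
→ 2021-03-03 16:21 SSD

2021-03-03 16:21 SSD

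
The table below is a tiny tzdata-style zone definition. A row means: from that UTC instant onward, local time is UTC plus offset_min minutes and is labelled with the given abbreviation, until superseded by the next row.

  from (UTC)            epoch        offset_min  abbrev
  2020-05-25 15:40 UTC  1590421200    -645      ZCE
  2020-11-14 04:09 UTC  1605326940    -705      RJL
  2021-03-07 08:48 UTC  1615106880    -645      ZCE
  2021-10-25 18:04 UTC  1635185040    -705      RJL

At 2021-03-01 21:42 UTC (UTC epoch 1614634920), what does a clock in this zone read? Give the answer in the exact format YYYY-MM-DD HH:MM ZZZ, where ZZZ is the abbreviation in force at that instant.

2021-03-01 09:57 RJL

Query: 2021-03-01 21:42 UTC
Rule 2/4 (RJL, -11:45): 2020-11-14 04:09 UTC ≤ query < 2021-03-07 08:48 UTC
21·60 + 42 - 705 = 597 min
597 = 0·1440 + 597; 597 = 9·60 + 57 → 09:57, same day
→ 2021-03-01 09:57 RJL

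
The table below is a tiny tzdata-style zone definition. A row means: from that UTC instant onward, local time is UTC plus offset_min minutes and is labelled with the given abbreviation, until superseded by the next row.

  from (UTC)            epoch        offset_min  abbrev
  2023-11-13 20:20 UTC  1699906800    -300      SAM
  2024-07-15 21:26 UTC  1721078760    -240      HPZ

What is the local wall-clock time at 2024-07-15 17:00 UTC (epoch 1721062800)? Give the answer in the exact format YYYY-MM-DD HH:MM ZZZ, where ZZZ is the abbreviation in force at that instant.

Query: 2024-07-15 17:00 UTC
Rule 1/2 (SAM, -05:00): 2023-11-13 20:20 UTC ≤ query < 2024-07-15 21:26 UTC
17·60 + 0 - 300 = 720 min
720 = 0·1440 + 720; 720 = 12·60 + 0 → 12:00, same day
→ 2024-07-15 12:00 SAM

2024-07-15 12:00 SAM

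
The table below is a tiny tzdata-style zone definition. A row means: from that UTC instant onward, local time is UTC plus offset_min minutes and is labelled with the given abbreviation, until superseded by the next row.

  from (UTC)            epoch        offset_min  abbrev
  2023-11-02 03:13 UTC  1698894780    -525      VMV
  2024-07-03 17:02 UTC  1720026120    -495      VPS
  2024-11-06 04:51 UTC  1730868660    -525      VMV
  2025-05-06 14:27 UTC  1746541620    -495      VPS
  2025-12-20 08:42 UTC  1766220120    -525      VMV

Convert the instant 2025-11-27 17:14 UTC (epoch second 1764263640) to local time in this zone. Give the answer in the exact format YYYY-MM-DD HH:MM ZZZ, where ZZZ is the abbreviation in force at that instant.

2025-11-27 08:59 VPS

Query: 2025-11-27 17:14 UTC
Rule 4/5 (VPS, -08:15): 2025-05-06 14:27 UTC ≤ query < 2025-12-20 08:42 UTC
17·60 + 14 - 495 = 539 min
539 = 0·1440 + 539; 539 = 8·60 + 59 → 08:59, same day
→ 2025-11-27 08:59 VPS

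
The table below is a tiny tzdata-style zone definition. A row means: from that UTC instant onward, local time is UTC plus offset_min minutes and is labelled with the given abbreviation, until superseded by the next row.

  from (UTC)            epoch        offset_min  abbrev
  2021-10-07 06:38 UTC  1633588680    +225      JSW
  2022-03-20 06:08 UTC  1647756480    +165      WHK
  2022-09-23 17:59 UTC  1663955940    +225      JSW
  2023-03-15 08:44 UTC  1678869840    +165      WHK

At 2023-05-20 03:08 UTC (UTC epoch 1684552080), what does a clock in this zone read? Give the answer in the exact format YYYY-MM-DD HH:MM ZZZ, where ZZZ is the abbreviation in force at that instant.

Query: 2023-05-20 03:08 UTC
Rule 4/4 (WHK, +02:45): 2023-03-15 08:44 UTC ≤ query < +∞
3·60 + 8 + 165 = 353 min
353 = 0·1440 + 353; 353 = 5·60 + 53 → 05:53, same day
→ 2023-05-20 05:53 WHK

2023-05-20 05:53 WHK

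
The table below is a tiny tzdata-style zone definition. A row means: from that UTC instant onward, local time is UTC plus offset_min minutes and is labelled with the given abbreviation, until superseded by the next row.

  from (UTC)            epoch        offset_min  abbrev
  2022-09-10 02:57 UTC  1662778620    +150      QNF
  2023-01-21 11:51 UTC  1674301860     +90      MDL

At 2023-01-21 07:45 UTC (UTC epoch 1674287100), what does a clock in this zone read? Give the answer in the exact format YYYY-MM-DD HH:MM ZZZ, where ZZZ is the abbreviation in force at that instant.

Query: 2023-01-21 07:45 UTC
Rule 1/2 (QNF, +02:30): 2022-09-10 02:57 UTC ≤ query < 2023-01-21 11:51 UTC
7·60 + 45 + 150 = 615 min
615 = 0·1440 + 615; 615 = 10·60 + 15 → 10:15, same day
→ 2023-01-21 10:15 QNF

2023-01-21 10:15 QNF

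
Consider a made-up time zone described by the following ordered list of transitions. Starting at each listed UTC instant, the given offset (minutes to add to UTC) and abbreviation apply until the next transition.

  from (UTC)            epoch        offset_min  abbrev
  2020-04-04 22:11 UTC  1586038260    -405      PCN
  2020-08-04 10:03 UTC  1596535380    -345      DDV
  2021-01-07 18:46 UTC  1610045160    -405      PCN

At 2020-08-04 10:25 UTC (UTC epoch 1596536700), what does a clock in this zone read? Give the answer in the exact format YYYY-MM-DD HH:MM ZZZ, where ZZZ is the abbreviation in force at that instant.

2020-08-04 04:40 DDV

Query: 2020-08-04 10:25 UTC
Rule 2/3 (DDV, -05:45): 2020-08-04 10:03 UTC ≤ query < 2021-01-07 18:46 UTC
10·60 + 25 - 345 = 280 min
280 = 0·1440 + 280; 280 = 4·60 + 40 → 04:40, same day
→ 2020-08-04 04:40 DDV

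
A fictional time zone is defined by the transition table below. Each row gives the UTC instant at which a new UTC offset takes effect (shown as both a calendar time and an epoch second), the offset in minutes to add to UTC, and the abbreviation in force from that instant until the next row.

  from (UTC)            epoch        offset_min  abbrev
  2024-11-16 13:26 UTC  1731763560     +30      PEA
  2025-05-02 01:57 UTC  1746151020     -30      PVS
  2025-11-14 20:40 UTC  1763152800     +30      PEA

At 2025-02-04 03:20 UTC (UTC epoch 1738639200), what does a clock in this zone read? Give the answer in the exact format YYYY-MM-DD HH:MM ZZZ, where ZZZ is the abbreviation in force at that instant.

Query: 2025-02-04 03:20 UTC
Rule 1/3 (PEA, +00:30): 2024-11-16 13:26 UTC ≤ query < 2025-05-02 01:57 UTC
3·60 + 20 + 30 = 230 min
230 = 0·1440 + 230; 230 = 3·60 + 50 → 03:50, same day
→ 2025-02-04 03:50 PEA

2025-02-04 03:50 PEA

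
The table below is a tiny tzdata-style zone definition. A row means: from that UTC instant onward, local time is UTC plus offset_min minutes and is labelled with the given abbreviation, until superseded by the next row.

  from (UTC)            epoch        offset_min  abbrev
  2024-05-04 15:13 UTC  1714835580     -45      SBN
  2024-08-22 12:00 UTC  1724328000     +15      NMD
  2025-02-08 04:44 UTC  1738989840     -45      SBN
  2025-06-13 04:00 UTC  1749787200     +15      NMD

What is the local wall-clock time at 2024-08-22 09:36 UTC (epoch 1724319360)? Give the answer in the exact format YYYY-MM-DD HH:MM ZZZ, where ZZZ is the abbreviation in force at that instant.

Query: 2024-08-22 09:36 UTC
Rule 1/4 (SBN, -00:45): 2024-05-04 15:13 UTC ≤ query < 2024-08-22 12:00 UTC
9·60 + 36 - 45 = 531 min
531 = 0·1440 + 531; 531 = 8·60 + 51 → 08:51, same day
→ 2024-08-22 08:51 SBN

2024-08-22 08:51 SBN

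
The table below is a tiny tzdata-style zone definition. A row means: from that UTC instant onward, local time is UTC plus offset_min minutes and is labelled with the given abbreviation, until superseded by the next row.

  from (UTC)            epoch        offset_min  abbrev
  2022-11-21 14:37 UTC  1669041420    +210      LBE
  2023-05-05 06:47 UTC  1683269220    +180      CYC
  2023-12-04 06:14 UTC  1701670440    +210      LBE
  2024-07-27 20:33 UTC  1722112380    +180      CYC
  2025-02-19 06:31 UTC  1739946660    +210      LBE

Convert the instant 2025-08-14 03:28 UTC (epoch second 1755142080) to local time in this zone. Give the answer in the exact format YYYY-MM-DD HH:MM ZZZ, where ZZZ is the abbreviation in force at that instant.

Query: 2025-08-14 03:28 UTC
Rule 5/5 (LBE, +03:30): 2025-02-19 06:31 UTC ≤ query < +∞
3·60 + 28 + 210 = 418 min
418 = 0·1440 + 418; 418 = 6·60 + 58 → 06:58, same day
→ 2025-08-14 06:58 LBE

2025-08-14 06:58 LBE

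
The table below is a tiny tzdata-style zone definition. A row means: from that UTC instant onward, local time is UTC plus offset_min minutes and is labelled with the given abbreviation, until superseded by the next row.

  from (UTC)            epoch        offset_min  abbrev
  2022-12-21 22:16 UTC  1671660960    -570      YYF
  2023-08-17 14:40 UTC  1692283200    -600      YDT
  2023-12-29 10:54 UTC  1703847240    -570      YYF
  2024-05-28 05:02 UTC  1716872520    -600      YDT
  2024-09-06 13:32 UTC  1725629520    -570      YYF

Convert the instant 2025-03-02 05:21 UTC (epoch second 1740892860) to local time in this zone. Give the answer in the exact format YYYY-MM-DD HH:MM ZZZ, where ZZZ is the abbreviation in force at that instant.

2025-03-01 19:51 YYF

Query: 2025-03-02 05:21 UTC
Rule 5/5 (YYF, -09:30): 2024-09-06 13:32 UTC ≤ query < +∞
5·60 + 21 - 570 = -249 min
-249 = -1·1440 + 1191; 1191 = 19·60 + 51 → 19:51, 2025-03-02 - 1 day = 2025-03-01
→ 2025-03-01 19:51 YYF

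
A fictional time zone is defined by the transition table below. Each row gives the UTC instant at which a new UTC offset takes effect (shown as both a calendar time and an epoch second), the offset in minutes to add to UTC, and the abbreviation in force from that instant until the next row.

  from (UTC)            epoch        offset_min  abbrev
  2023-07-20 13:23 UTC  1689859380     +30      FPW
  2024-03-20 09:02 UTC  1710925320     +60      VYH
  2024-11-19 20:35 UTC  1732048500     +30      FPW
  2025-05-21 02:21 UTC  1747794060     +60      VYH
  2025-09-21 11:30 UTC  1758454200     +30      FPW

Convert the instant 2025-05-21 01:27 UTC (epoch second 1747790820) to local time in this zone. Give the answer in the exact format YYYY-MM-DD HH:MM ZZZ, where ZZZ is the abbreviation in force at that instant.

Query: 2025-05-21 01:27 UTC
Rule 3/5 (FPW, +00:30): 2024-11-19 20:35 UTC ≤ query < 2025-05-21 02:21 UTC
1·60 + 27 + 30 = 117 min
117 = 0·1440 + 117; 117 = 1·60 + 57 → 01:57, same day
→ 2025-05-21 01:57 FPW

2025-05-21 01:57 FPW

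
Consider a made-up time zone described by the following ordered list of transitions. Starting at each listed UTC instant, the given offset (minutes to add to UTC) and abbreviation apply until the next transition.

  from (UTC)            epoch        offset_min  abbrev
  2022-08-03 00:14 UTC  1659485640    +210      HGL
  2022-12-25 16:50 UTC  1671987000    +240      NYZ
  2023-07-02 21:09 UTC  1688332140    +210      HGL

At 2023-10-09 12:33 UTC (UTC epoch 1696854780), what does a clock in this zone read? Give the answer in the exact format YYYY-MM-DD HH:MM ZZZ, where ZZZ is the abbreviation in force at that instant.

Query: 2023-10-09 12:33 UTC
Rule 3/3 (HGL, +03:30): 2023-07-02 21:09 UTC ≤ query < +∞
12·60 + 33 + 210 = 963 min
963 = 0·1440 + 963; 963 = 16·60 + 3 → 16:03, same day
→ 2023-10-09 16:03 HGL

2023-10-09 16:03 HGL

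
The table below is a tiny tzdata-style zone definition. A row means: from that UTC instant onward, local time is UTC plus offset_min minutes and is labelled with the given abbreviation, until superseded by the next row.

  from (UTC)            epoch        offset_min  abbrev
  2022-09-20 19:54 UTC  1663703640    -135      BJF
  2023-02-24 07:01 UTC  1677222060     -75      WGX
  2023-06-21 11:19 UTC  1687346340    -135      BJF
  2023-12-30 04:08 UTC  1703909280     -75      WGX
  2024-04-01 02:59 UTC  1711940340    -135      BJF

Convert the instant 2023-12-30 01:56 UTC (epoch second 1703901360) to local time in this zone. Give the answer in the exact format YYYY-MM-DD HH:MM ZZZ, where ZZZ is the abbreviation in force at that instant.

Query: 2023-12-30 01:56 UTC
Rule 3/5 (BJF, -02:15): 2023-06-21 11:19 UTC ≤ query < 2023-12-30 04:08 UTC
1·60 + 56 - 135 = -19 min
-19 = -1·1440 + 1421; 1421 = 23·60 + 41 → 23:41, 2023-12-30 - 1 day = 2023-12-29
→ 2023-12-29 23:41 BJF

2023-12-29 23:41 BJF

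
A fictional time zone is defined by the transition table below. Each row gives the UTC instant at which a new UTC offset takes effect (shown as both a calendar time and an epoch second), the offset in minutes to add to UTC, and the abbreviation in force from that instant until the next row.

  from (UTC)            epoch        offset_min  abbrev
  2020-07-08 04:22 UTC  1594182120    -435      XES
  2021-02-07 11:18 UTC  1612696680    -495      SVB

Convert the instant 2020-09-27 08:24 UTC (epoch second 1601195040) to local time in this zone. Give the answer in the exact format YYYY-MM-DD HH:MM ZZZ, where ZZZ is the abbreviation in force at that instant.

2020-09-27 01:09 XES

Query: 2020-09-27 08:24 UTC
Rule 1/2 (XES, -07:15): 2020-07-08 04:22 UTC ≤ query < 2021-02-07 11:18 UTC
8·60 + 24 - 435 = 69 min
69 = 0·1440 + 69; 69 = 1·60 + 9 → 01:09, same day
→ 2020-09-27 01:09 XES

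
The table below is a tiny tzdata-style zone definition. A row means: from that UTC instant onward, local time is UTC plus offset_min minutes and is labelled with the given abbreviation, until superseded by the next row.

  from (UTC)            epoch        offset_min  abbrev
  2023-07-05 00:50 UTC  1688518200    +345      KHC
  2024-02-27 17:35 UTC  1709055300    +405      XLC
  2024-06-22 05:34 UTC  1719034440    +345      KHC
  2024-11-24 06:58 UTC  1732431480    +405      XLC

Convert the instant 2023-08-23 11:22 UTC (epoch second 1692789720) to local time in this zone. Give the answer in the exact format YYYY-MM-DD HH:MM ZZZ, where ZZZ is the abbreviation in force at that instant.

Query: 2023-08-23 11:22 UTC
Rule 1/4 (KHC, +05:45): 2023-07-05 00:50 UTC ≤ query < 2024-02-27 17:35 UTC
11·60 + 22 + 345 = 1027 min
1027 = 0·1440 + 1027; 1027 = 17·60 + 7 → 17:07, same day
→ 2023-08-23 17:07 KHC

2023-08-23 17:07 KHC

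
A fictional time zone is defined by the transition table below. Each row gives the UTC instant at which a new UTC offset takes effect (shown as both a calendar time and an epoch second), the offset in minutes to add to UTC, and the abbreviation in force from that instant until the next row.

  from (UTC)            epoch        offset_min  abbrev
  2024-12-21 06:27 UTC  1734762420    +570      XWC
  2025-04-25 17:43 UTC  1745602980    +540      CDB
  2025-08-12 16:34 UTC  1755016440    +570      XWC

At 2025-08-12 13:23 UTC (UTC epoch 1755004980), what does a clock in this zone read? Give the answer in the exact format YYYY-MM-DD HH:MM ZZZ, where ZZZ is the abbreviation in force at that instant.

2025-08-12 22:23 CDB

Query: 2025-08-12 13:23 UTC
Rule 2/3 (CDB, +09:00): 2025-04-25 17:43 UTC ≤ query < 2025-08-12 16:34 UTC
13·60 + 23 + 540 = 1343 min
1343 = 0·1440 + 1343; 1343 = 22·60 + 23 → 22:23, same day
→ 2025-08-12 22:23 CDB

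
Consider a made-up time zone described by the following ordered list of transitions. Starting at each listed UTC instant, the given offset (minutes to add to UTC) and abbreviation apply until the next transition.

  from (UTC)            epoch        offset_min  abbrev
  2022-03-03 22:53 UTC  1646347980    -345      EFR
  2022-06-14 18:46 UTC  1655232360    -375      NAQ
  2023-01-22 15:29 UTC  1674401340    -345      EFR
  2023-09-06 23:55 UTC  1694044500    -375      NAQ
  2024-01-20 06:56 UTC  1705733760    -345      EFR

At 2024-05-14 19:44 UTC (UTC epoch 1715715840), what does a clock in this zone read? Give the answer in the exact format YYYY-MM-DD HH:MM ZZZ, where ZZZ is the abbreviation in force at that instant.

Query: 2024-05-14 19:44 UTC
Rule 5/5 (EFR, -05:45): 2024-01-20 06:56 UTC ≤ query < +∞
19·60 + 44 - 345 = 839 min
839 = 0·1440 + 839; 839 = 13·60 + 59 → 13:59, same day
→ 2024-05-14 13:59 EFR

2024-05-14 13:59 EFR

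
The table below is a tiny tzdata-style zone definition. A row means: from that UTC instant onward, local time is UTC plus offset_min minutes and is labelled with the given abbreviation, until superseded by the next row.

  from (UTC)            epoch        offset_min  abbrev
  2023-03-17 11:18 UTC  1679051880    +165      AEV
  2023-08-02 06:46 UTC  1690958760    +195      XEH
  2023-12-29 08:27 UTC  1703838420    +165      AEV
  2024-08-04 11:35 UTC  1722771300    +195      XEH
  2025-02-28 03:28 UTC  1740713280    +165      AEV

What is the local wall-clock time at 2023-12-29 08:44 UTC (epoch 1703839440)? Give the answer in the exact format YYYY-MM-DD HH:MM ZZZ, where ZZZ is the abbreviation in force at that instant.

2023-12-29 11:29 AEV

Query: 2023-12-29 08:44 UTC
Rule 3/5 (AEV, +02:45): 2023-12-29 08:27 UTC ≤ query < 2024-08-04 11:35 UTC
8·60 + 44 + 165 = 689 min
689 = 0·1440 + 689; 689 = 11·60 + 29 → 11:29, same day
→ 2023-12-29 11:29 AEV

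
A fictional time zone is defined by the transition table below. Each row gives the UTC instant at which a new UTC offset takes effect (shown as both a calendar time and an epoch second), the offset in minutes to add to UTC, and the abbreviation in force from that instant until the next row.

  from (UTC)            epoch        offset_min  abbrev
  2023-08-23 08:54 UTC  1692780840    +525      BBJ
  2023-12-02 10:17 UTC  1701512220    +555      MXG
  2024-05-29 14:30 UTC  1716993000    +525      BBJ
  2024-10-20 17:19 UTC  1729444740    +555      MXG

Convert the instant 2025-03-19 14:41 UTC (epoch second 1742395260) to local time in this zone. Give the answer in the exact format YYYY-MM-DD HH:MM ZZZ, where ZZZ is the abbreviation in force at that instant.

Query: 2025-03-19 14:41 UTC
Rule 4/4 (MXG, +09:15): 2024-10-20 17:19 UTC ≤ query < +∞
14·60 + 41 + 555 = 1436 min
1436 = 0·1440 + 1436; 1436 = 23·60 + 56 → 23:56, same day
→ 2025-03-19 23:56 MXG

2025-03-19 23:56 MXG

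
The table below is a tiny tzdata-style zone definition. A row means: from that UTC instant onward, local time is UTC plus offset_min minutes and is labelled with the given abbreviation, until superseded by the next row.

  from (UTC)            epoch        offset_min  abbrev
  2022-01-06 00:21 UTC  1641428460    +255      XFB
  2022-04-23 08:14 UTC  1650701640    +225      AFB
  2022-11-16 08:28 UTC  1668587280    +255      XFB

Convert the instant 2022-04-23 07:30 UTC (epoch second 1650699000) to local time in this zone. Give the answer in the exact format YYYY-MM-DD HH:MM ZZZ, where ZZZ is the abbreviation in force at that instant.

2022-04-23 11:45 XFB

Query: 2022-04-23 07:30 UTC
Rule 1/3 (XFB, +04:15): 2022-01-06 00:21 UTC ≤ query < 2022-04-23 08:14 UTC
7·60 + 30 + 255 = 705 min
705 = 0·1440 + 705; 705 = 11·60 + 45 → 11:45, same day
→ 2022-04-23 11:45 XFB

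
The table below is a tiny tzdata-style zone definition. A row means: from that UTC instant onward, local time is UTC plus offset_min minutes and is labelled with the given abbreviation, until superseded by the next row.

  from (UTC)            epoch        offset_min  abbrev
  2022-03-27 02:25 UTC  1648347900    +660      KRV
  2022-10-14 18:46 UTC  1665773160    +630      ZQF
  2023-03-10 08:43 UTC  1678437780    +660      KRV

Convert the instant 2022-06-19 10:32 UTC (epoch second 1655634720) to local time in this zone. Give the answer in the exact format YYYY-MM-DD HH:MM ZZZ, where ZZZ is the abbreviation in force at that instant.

2022-06-19 21:32 KRV

Query: 2022-06-19 10:32 UTC
Rule 1/3 (KRV, +11:00): 2022-03-27 02:25 UTC ≤ query < 2022-10-14 18:46 UTC
10·60 + 32 + 660 = 1292 min
1292 = 0·1440 + 1292; 1292 = 21·60 + 32 → 21:32, same day
→ 2022-06-19 21:32 KRV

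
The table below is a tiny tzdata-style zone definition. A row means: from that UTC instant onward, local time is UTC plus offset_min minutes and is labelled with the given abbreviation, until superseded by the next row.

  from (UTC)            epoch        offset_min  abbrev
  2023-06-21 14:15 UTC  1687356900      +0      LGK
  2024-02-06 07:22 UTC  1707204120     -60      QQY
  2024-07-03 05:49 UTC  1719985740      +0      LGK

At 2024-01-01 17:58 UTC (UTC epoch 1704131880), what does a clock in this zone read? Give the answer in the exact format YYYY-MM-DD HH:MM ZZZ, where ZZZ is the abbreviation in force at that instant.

Query: 2024-01-01 17:58 UTC
Rule 1/3 (LGK, +00:00): 2023-06-21 14:15 UTC ≤ query < 2024-02-06 07:22 UTC
17·60 + 58 + 0 = 1078 min
1078 = 0·1440 + 1078; 1078 = 17·60 + 58 → 17:58, same day
→ 2024-01-01 17:58 LGK

2024-01-01 17:58 LGK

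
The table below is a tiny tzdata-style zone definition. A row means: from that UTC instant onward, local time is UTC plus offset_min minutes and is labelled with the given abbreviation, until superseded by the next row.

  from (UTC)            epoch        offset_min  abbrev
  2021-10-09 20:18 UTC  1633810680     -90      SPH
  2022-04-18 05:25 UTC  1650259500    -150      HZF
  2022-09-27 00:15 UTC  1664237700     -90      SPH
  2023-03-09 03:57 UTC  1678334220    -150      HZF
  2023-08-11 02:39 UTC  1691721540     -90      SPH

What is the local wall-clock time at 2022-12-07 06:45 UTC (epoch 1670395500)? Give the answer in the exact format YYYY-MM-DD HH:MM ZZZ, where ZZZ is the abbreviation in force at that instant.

Query: 2022-12-07 06:45 UTC
Rule 3/5 (SPH, -01:30): 2022-09-27 00:15 UTC ≤ query < 2023-03-09 03:57 UTC
6·60 + 45 - 90 = 315 min
315 = 0·1440 + 315; 315 = 5·60 + 15 → 05:15, same day
→ 2022-12-07 05:15 SPH

2022-12-07 05:15 SPH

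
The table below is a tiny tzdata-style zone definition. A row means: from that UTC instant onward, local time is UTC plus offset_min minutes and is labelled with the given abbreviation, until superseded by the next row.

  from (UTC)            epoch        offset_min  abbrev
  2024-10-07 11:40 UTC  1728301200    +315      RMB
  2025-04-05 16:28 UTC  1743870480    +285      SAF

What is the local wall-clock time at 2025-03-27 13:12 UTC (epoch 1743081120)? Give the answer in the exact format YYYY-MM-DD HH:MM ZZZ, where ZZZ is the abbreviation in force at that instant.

2025-03-27 18:27 RMB

Query: 2025-03-27 13:12 UTC
Rule 1/2 (RMB, +05:15): 2024-10-07 11:40 UTC ≤ query < 2025-04-05 16:28 UTC
13·60 + 12 + 315 = 1107 min
1107 = 0·1440 + 1107; 1107 = 18·60 + 27 → 18:27, same day
→ 2025-03-27 18:27 RMB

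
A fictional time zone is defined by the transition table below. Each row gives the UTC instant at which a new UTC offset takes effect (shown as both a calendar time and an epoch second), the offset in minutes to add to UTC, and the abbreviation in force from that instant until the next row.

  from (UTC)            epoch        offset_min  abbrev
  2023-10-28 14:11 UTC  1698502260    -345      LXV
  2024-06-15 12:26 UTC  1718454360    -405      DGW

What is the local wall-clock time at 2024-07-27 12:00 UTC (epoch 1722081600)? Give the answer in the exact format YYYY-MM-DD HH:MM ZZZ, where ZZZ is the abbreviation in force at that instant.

Query: 2024-07-27 12:00 UTC
Rule 2/2 (DGW, -06:45): 2024-06-15 12:26 UTC ≤ query < +∞
12·60 + 0 - 405 = 315 min
315 = 0·1440 + 315; 315 = 5·60 + 15 → 05:15, same day
→ 2024-07-27 05:15 DGW

2024-07-27 05:15 DGW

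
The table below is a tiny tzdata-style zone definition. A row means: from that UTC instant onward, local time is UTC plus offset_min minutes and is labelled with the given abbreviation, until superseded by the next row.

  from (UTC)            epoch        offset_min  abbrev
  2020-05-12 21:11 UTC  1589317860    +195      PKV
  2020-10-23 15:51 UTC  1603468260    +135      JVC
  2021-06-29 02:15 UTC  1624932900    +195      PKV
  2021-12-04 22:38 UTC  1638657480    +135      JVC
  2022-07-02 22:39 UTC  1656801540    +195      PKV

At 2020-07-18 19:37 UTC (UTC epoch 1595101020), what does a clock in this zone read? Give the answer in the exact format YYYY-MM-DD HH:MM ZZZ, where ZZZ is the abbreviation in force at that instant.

Query: 2020-07-18 19:37 UTC
Rule 1/5 (PKV, +03:15): 2020-05-12 21:11 UTC ≤ query < 2020-10-23 15:51 UTC
19·60 + 37 + 195 = 1372 min
1372 = 0·1440 + 1372; 1372 = 22·60 + 52 → 22:52, same day
→ 2020-07-18 22:52 PKV

2020-07-18 22:52 PKV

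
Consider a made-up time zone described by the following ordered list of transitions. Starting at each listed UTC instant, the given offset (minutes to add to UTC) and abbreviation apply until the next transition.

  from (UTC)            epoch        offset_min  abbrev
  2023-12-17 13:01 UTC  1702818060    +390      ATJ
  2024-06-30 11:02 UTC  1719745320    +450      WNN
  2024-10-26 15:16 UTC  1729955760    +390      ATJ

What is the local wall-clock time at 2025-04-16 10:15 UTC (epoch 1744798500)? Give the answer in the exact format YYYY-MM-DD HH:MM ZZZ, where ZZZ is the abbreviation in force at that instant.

Query: 2025-04-16 10:15 UTC
Rule 3/3 (ATJ, +06:30): 2024-10-26 15:16 UTC ≤ query < +∞
10·60 + 15 + 390 = 1005 min
1005 = 0·1440 + 1005; 1005 = 16·60 + 45 → 16:45, same day
→ 2025-04-16 16:45 ATJ

2025-04-16 16:45 ATJ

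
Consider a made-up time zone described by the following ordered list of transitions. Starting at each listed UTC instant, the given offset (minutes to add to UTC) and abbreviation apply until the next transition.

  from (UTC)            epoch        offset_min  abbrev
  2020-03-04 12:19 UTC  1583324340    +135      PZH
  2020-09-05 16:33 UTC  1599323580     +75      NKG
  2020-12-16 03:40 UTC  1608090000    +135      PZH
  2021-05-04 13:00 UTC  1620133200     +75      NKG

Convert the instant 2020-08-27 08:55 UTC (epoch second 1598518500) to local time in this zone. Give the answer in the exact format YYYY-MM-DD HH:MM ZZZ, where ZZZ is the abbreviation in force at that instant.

Query: 2020-08-27 08:55 UTC
Rule 1/4 (PZH, +02:15): 2020-03-04 12:19 UTC ≤ query < 2020-09-05 16:33 UTC
8·60 + 55 + 135 = 670 min
670 = 0·1440 + 670; 670 = 11·60 + 10 → 11:10, same day
→ 2020-08-27 11:10 PZH

2020-08-27 11:10 PZH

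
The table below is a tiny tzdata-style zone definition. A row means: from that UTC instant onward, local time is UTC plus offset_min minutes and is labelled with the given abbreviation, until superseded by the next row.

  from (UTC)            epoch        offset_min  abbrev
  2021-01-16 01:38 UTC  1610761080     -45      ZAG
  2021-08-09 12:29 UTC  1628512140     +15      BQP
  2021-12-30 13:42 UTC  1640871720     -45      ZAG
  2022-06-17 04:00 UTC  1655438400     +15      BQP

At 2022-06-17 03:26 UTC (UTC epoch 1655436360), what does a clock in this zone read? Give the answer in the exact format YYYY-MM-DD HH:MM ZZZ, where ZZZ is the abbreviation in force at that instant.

2022-06-17 02:41 ZAG

Query: 2022-06-17 03:26 UTC
Rule 3/4 (ZAG, -00:45): 2021-12-30 13:42 UTC ≤ query < 2022-06-17 04:00 UTC
3·60 + 26 - 45 = 161 min
161 = 0·1440 + 161; 161 = 2·60 + 41 → 02:41, same day
→ 2022-06-17 02:41 ZAG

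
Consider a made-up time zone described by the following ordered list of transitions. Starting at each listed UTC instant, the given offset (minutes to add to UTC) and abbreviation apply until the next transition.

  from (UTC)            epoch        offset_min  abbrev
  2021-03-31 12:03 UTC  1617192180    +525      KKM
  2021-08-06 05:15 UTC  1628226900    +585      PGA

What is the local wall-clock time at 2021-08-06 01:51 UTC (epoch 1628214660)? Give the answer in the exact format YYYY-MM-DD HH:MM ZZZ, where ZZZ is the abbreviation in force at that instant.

Query: 2021-08-06 01:51 UTC
Rule 1/2 (KKM, +08:45): 2021-03-31 12:03 UTC ≤ query < 2021-08-06 05:15 UTC
1·60 + 51 + 525 = 636 min
636 = 0·1440 + 636; 636 = 10·60 + 36 → 10:36, same day
→ 2021-08-06 10:36 KKM

2021-08-06 10:36 KKM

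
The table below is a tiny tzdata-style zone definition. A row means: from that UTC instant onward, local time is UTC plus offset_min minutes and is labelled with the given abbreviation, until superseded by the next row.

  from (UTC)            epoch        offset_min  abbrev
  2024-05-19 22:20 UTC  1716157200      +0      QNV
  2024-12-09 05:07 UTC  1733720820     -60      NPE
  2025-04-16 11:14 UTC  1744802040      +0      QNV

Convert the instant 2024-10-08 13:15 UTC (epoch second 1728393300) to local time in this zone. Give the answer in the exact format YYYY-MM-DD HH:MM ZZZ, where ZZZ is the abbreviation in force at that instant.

2024-10-08 13:15 QNV

Query: 2024-10-08 13:15 UTC
Rule 1/3 (QNV, +00:00): 2024-05-19 22:20 UTC ≤ query < 2024-12-09 05:07 UTC
13·60 + 15 + 0 = 795 min
795 = 0·1440 + 795; 795 = 13·60 + 15 → 13:15, same day
→ 2024-10-08 13:15 QNV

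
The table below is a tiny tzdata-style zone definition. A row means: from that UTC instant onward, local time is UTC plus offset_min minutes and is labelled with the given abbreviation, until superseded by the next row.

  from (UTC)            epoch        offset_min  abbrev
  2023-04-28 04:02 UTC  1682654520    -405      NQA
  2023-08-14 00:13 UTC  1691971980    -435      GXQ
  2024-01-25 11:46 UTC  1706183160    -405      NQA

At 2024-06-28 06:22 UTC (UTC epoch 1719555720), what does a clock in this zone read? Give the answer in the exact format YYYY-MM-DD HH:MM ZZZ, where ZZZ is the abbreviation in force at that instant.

2024-06-27 23:37 NQA

Query: 2024-06-28 06:22 UTC
Rule 3/3 (NQA, -06:45): 2024-01-25 11:46 UTC ≤ query < +∞
6·60 + 22 - 405 = -23 min
-23 = -1·1440 + 1417; 1417 = 23·60 + 37 → 23:37, 2024-06-28 - 1 day = 2024-06-27
→ 2024-06-27 23:37 NQA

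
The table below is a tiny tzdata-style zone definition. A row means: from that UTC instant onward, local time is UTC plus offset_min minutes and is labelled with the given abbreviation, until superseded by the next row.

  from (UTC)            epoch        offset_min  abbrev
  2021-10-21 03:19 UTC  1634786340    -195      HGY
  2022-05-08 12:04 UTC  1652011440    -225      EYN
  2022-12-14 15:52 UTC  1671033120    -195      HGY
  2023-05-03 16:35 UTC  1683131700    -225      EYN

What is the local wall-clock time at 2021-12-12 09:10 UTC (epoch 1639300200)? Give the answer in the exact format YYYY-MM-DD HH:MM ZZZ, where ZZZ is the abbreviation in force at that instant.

2021-12-12 05:55 HGY

Query: 2021-12-12 09:10 UTC
Rule 1/4 (HGY, -03:15): 2021-10-21 03:19 UTC ≤ query < 2022-05-08 12:04 UTC
9·60 + 10 - 195 = 355 min
355 = 0·1440 + 355; 355 = 5·60 + 55 → 05:55, same day
→ 2021-12-12 05:55 HGY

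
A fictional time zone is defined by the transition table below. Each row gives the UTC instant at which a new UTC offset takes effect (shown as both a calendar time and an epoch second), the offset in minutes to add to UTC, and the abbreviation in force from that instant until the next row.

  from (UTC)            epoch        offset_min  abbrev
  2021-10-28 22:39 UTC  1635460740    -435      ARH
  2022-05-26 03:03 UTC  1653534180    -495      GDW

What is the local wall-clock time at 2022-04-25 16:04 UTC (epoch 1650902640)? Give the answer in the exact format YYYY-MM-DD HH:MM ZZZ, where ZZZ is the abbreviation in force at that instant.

2022-04-25 08:49 ARH

Query: 2022-04-25 16:04 UTC
Rule 1/2 (ARH, -07:15): 2021-10-28 22:39 UTC ≤ query < 2022-05-26 03:03 UTC
16·60 + 4 - 435 = 529 min
529 = 0·1440 + 529; 529 = 8·60 + 49 → 08:49, same day
→ 2022-04-25 08:49 ARH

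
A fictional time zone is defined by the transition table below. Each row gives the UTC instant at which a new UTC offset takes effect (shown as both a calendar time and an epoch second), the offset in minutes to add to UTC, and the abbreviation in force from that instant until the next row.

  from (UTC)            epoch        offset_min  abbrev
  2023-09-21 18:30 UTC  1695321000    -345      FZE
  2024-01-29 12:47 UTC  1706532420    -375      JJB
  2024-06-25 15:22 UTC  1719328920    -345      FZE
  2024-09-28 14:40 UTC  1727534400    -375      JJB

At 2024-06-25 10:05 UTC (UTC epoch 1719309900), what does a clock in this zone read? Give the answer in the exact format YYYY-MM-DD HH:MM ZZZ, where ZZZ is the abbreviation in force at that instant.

Query: 2024-06-25 10:05 UTC
Rule 2/4 (JJB, -06:15): 2024-01-29 12:47 UTC ≤ query < 2024-06-25 15:22 UTC
10·60 + 5 - 375 = 230 min
230 = 0·1440 + 230; 230 = 3·60 + 50 → 03:50, same day
→ 2024-06-25 03:50 JJB

2024-06-25 03:50 JJB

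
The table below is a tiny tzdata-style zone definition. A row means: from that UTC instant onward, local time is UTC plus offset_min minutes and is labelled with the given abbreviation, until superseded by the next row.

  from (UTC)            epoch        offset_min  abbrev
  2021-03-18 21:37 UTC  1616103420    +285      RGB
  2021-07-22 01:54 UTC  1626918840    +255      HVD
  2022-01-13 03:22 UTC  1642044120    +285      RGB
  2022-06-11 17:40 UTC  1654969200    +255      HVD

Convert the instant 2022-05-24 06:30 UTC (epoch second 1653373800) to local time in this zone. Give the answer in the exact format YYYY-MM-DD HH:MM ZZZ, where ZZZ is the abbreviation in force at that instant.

2022-05-24 11:15 RGB

Query: 2022-05-24 06:30 UTC
Rule 3/4 (RGB, +04:45): 2022-01-13 03:22 UTC ≤ query < 2022-06-11 17:40 UTC
6·60 + 30 + 285 = 675 min
675 = 0·1440 + 675; 675 = 11·60 + 15 → 11:15, same day
→ 2022-05-24 11:15 RGB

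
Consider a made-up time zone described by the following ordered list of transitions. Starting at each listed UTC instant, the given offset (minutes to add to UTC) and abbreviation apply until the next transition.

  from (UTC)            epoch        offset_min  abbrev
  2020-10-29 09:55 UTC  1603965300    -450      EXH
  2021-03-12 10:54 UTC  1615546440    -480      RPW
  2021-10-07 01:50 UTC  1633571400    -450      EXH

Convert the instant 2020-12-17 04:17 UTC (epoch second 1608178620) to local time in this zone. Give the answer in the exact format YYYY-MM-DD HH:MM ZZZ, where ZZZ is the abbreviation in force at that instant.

2020-12-16 20:47 EXH

Query: 2020-12-17 04:17 UTC
Rule 1/3 (EXH, -07:30): 2020-10-29 09:55 UTC ≤ query < 2021-03-12 10:54 UTC
4·60 + 17 - 450 = -193 min
-193 = -1·1440 + 1247; 1247 = 20·60 + 47 → 20:47, 2020-12-17 - 1 day = 2020-12-16
→ 2020-12-16 20:47 EXH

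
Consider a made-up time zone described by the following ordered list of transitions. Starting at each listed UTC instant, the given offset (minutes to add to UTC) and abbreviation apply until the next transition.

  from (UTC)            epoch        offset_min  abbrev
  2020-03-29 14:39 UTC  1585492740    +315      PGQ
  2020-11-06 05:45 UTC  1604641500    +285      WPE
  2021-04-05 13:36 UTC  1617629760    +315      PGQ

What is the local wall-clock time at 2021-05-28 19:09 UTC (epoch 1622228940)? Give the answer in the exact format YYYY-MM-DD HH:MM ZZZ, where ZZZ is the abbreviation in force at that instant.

2021-05-29 00:24 PGQ

Query: 2021-05-28 19:09 UTC
Rule 3/3 (PGQ, +05:15): 2021-04-05 13:36 UTC ≤ query < +∞
19·60 + 9 + 315 = 1464 min
1464 = 1·1440 + 24; 24 = 0·60 + 24 → 00:24, 2021-05-28 + 1 day = 2021-05-29
→ 2021-05-29 00:24 PGQ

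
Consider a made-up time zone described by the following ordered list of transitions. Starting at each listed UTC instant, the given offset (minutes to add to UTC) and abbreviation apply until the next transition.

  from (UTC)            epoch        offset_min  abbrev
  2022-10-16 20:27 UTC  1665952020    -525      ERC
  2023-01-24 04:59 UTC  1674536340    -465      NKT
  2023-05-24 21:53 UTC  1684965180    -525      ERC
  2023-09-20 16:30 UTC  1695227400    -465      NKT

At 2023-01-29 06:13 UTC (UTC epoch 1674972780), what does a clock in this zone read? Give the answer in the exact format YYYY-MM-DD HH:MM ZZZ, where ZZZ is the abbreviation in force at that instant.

2023-01-28 22:28 NKT

Query: 2023-01-29 06:13 UTC
Rule 2/4 (NKT, -07:45): 2023-01-24 04:59 UTC ≤ query < 2023-05-24 21:53 UTC
6·60 + 13 - 465 = -92 min
-92 = -1·1440 + 1348; 1348 = 22·60 + 28 → 22:28, 2023-01-29 - 1 day = 2023-01-28
→ 2023-01-28 22:28 NKT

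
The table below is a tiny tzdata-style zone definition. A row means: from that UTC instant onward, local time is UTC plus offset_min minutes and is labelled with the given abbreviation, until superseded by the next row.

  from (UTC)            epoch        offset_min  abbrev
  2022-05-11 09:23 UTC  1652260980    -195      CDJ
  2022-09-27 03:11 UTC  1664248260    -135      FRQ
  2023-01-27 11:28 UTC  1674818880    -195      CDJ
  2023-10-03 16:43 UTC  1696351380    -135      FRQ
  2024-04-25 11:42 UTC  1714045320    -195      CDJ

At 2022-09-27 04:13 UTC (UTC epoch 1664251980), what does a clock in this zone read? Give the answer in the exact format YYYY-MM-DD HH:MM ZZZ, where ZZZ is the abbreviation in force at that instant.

Query: 2022-09-27 04:13 UTC
Rule 2/5 (FRQ, -02:15): 2022-09-27 03:11 UTC ≤ query < 2023-01-27 11:28 UTC
4·60 + 13 - 135 = 118 min
118 = 0·1440 + 118; 118 = 1·60 + 58 → 01:58, same day
→ 2022-09-27 01:58 FRQ

2022-09-27 01:58 FRQ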